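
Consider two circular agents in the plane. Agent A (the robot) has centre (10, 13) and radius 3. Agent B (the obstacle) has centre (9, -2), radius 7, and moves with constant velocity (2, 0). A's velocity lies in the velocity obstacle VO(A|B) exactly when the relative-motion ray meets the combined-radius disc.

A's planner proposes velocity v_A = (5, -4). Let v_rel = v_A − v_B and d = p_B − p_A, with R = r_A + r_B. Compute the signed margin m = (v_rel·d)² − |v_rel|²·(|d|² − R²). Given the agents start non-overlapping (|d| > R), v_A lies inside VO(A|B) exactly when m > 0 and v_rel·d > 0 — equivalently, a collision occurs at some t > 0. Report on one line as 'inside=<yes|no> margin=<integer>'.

d = (-1, -15),  |d|² = 226;  R = 3+7 = 10,  c = 226−10² = 126
v_rel = (3, -4),  |v_rel|² = 25;  v_rel·d = (3)·(-1) + (-4)·(-15) = 57
25·t² − 114·t + 126 = 0  ⇒  m = 57² − 25·126 = 99
m = 99 > 0,  v_rel·d = 57 > 0  ⇒  inside

inside=yes margin=99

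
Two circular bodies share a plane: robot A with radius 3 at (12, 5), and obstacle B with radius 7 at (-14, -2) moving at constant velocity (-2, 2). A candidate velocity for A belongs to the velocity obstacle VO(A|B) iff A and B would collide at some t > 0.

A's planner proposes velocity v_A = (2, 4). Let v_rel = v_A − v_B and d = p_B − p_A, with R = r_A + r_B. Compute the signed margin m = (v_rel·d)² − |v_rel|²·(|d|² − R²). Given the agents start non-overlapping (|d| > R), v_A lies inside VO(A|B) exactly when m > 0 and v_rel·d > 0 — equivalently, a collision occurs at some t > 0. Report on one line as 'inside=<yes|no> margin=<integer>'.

d = (-26, -7),  |d|² = 725;  R = 3+7 = 10,  c = 725−10² = 625
v_rel = (4, 2),  |v_rel|² = 20;  v_rel·d = (4)·(-26) + (2)·(-7) = -118
20·t² + 236·t + 625 = 0  ⇒  m = (-118)² − 20·625 = 1424
m = 1424 > 0,  v_rel·d = -118 < 0  ⇒  outside

inside=no margin=1424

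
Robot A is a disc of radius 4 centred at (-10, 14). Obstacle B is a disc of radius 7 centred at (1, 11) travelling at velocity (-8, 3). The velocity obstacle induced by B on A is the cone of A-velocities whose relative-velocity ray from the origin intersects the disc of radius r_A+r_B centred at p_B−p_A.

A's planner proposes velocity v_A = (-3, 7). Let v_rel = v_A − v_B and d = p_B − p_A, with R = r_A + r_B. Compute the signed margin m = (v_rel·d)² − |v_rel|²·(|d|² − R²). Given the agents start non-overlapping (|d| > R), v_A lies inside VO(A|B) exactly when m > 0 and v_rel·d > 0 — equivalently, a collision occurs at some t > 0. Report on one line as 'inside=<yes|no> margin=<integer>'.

d = (11, -3),  |d|² = 130;  R = 4+7 = 11,  c = 130−11² = 9
v_rel = (5, 4),  |v_rel|² = 41;  v_rel·d = (5)·(11) + (4)·(-3) = 43
41·t² − 86·t + 9 = 0  ⇒  m = 43² − 41·9 = 1480
m = 1480 > 0,  v_rel·d = 43 > 0  ⇒  inside

inside=yes margin=1480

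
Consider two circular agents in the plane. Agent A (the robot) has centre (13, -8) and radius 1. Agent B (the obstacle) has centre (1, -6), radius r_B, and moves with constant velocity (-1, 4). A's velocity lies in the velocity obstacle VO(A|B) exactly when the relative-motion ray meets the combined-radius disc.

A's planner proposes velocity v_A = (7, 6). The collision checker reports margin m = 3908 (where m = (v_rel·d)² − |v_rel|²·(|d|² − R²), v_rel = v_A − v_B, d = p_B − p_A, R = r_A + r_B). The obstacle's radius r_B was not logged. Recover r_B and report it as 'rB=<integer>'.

m = 3908
d = (-12, 2);  v_rel = (8, 2),  |v_rel|² = 68
v_rel×d = (8)·(2) − (2)·(-12) = 40
since m = R²·68 − 40²:  R² = (1600 + 3908) / 68 = 81
R = √81 = 9  ⇒  r_B = 9 − 1 = 8

rB=8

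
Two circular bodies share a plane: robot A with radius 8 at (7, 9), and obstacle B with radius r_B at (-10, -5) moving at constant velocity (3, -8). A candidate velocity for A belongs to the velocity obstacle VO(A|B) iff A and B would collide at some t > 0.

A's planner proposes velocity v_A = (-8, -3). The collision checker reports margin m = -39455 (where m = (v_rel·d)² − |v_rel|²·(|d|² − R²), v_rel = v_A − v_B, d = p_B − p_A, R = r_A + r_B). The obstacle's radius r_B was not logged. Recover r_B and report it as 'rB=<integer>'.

m = -39455
d = (-17, -14);  v_rel = (-11, 5),  |v_rel|² = 146
v_rel×d = (-11)·(-14) − (5)·(-17) = 239
since m = R²·146 − 239²:  R² = (57121 + -39455) / 146 = 121
R = √121 = 11  ⇒  r_B = 11 − 8 = 3

rB=3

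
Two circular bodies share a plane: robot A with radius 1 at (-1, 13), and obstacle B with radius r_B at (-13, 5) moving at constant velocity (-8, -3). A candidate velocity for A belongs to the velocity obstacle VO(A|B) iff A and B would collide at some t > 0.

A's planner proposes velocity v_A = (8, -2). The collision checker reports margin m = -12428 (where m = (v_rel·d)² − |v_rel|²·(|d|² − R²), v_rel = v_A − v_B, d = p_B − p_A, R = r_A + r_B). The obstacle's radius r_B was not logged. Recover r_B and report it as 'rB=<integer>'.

m = -12428
d = (-12, -8);  v_rel = (16, 1),  |v_rel|² = 257
v_rel×d = (16)·(-8) − (1)·(-12) = -116
since m = R²·257 − (-116)²:  R² = (13456 + -12428) / 257 = 4
R = √4 = 2  ⇒  r_B = 2 − 1 = 1

rB=1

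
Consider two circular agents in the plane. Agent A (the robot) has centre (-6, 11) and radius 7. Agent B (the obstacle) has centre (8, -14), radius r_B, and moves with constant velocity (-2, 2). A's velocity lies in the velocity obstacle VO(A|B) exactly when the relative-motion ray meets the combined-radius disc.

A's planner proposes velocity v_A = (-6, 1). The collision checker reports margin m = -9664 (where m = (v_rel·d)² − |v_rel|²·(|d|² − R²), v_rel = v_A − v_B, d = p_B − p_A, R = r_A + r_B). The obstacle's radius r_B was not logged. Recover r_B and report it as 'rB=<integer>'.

m = -9664
d = (14, -25);  v_rel = (-4, -1),  |v_rel|² = 17
v_rel×d = (-4)·(-25) − (-1)·(14) = 114
since m = R²·17 − 114²:  R² = (12996 + -9664) / 17 = 196
R = √196 = 14  ⇒  r_B = 14 − 7 = 7

rB=7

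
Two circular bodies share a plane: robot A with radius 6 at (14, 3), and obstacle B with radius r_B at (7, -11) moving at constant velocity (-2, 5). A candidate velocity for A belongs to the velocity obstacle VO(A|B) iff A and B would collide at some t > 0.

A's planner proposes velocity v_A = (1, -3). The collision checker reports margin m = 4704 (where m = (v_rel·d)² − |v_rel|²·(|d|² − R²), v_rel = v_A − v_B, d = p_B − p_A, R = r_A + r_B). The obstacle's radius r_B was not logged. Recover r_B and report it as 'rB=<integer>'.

m = 4704
d = (-7, -14);  v_rel = (3, -8),  |v_rel|² = 73
v_rel×d = (3)·(-14) − (-8)·(-7) = -98
since m = R²·73 − (-98)²:  R² = (9604 + 4704) / 73 = 196
R = √196 = 14  ⇒  r_B = 14 − 6 = 8

rB=8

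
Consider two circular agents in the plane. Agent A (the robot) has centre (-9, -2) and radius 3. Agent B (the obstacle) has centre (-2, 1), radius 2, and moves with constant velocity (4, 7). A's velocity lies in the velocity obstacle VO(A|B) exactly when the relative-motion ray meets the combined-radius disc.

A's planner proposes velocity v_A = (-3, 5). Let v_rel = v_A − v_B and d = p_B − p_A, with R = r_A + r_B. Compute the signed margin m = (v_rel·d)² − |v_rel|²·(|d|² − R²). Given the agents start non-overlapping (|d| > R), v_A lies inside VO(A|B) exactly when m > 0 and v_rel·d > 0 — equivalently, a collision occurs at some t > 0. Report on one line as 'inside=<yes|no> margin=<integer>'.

d = (7, 3),  |d|² = 58;  R = 3+2 = 5,  c = 58−5² = 33
v_rel = (-7, -2),  |v_rel|² = 53;  v_rel·d = (-7)·(7) + (-2)·(3) = -55
53·t² + 110·t + 33 = 0  ⇒  m = (-55)² − 53·33 = 1276
m = 1276 > 0,  v_rel·d = -55 < 0  ⇒  outside

inside=no margin=1276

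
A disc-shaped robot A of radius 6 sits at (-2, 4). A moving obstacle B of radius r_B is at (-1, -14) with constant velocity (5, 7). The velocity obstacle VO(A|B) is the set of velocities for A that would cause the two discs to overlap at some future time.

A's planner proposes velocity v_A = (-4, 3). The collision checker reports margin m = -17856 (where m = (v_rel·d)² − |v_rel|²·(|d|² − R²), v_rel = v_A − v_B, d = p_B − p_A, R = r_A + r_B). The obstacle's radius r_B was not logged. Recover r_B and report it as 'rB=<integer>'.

m = -17856
d = (1, -18);  v_rel = (-9, -4),  |v_rel|² = 97
v_rel×d = (-9)·(-18) − (-4)·(1) = 166
since m = R²·97 − 166²:  R² = (27556 + -17856) / 97 = 100
R = √100 = 10  ⇒  r_B = 10 − 6 = 4

rB=4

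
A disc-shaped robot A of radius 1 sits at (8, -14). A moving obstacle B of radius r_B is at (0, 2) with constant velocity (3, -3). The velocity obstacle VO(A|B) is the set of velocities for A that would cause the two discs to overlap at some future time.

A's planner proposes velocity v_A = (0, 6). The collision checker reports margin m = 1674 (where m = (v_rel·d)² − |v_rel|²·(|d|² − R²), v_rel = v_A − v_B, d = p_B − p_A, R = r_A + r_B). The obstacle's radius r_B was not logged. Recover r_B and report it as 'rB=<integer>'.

m = 1674
d = (-8, 16);  v_rel = (-3, 9),  |v_rel|² = 90
v_rel×d = (-3)·(16) − (9)·(-8) = 24
since m = R²·90 − 24²:  R² = (576 + 1674) / 90 = 25
R = √25 = 5  ⇒  r_B = 5 − 1 = 4

rB=4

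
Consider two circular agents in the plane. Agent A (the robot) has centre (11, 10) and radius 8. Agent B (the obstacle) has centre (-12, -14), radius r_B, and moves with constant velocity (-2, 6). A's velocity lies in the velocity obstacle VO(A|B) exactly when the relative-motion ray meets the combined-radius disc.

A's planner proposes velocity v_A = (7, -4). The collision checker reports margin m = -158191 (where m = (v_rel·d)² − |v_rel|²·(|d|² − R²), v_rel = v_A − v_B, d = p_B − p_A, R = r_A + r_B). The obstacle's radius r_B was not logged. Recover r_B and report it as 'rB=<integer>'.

m = -158191
d = (-23, -24);  v_rel = (9, -10),  |v_rel|² = 181
v_rel×d = (9)·(-24) − (-10)·(-23) = -446
since m = R²·181 − (-446)²:  R² = (198916 + -158191) / 181 = 225
R = √225 = 15  ⇒  r_B = 15 − 8 = 7

rB=7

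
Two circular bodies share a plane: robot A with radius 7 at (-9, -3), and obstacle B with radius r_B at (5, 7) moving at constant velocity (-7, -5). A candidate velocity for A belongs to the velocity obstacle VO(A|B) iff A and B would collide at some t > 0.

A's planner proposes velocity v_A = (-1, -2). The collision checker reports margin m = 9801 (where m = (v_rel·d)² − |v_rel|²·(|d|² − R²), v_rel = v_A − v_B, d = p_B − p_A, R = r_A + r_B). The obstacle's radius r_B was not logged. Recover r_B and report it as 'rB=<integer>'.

m = 9801
d = (14, 10);  v_rel = (6, 3),  |v_rel|² = 45
v_rel×d = (6)·(10) − (3)·(14) = 18
since m = R²·45 − 18²:  R² = (324 + 9801) / 45 = 225
R = √225 = 15  ⇒  r_B = 15 − 7 = 8

rB=8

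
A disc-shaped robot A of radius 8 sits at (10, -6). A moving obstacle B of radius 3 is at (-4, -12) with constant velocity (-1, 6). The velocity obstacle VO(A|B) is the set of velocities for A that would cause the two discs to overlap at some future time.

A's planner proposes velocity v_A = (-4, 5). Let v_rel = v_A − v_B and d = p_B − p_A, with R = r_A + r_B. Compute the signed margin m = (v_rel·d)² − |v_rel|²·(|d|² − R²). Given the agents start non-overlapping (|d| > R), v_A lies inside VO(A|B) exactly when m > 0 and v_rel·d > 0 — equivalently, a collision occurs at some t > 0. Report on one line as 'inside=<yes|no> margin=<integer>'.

d = (-14, -6),  |d|² = 232;  R = 8+3 = 11,  c = 232−11² = 111
v_rel = (-3, -1),  |v_rel|² = 10;  v_rel·d = (-3)·(-14) + (-1)·(-6) = 48
10·t² − 96·t + 111 = 0  ⇒  m = 48² − 10·111 = 1194
m = 1194 > 0,  v_rel·d = 48 > 0  ⇒  inside

inside=yes margin=1194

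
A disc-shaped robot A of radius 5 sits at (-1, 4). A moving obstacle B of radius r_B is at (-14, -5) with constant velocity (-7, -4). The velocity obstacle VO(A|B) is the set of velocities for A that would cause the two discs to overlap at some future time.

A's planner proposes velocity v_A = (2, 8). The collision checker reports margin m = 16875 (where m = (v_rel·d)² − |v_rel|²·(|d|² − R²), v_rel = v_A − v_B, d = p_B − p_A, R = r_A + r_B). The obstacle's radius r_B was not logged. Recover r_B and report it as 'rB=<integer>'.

m = 16875
d = (-13, -9);  v_rel = (9, 12),  |v_rel|² = 225
v_rel×d = (9)·(-9) − (12)·(-13) = 75
since m = R²·225 − 75²:  R² = (5625 + 16875) / 225 = 100
R = √100 = 10  ⇒  r_B = 10 − 5 = 5

rB=5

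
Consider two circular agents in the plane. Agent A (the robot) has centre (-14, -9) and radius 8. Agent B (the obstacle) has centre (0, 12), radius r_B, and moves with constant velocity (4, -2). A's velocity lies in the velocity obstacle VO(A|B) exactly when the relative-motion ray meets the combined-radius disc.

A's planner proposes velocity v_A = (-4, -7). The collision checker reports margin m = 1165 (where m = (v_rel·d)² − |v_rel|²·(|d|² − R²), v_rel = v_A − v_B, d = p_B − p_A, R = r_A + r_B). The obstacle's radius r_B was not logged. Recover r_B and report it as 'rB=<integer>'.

m = 1165
d = (14, 21);  v_rel = (-8, -5),  |v_rel|² = 89
v_rel×d = (-8)·(21) − (-5)·(14) = -98
since m = R²·89 − (-98)²:  R² = (9604 + 1165) / 89 = 121
R = √121 = 11  ⇒  r_B = 11 − 8 = 3

rB=3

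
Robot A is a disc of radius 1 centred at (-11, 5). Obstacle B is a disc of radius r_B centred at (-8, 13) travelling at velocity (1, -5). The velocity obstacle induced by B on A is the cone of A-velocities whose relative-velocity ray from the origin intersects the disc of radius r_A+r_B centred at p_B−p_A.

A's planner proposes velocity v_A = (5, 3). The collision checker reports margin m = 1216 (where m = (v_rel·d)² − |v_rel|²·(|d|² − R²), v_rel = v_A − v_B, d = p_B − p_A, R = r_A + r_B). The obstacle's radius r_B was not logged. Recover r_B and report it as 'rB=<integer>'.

m = 1216
d = (3, 8);  v_rel = (4, 8),  |v_rel|² = 80
v_rel×d = (4)·(8) − (8)·(3) = 8
since m = R²·80 − 8²:  R² = (64 + 1216) / 80 = 16
R = √16 = 4  ⇒  r_B = 4 − 1 = 3

rB=3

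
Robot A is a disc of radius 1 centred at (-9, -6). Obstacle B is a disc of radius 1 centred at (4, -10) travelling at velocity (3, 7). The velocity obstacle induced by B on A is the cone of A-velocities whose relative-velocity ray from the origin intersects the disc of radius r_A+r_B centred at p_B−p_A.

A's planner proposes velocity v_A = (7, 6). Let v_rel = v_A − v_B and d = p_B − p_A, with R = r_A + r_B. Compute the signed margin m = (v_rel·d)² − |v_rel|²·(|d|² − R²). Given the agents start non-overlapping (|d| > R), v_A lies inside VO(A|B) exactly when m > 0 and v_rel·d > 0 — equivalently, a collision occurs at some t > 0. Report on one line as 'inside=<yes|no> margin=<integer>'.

d = (13, -4),  |d|² = 185;  R = 1+1 = 2,  c = 185−2² = 181
v_rel = (4, -1),  |v_rel|² = 17;  v_rel·d = (4)·(13) + (-1)·(-4) = 56
17·t² − 112·t + 181 = 0  ⇒  m = 56² − 17·181 = 59
m = 59 > 0,  v_rel·d = 56 > 0  ⇒  inside

inside=yes margin=59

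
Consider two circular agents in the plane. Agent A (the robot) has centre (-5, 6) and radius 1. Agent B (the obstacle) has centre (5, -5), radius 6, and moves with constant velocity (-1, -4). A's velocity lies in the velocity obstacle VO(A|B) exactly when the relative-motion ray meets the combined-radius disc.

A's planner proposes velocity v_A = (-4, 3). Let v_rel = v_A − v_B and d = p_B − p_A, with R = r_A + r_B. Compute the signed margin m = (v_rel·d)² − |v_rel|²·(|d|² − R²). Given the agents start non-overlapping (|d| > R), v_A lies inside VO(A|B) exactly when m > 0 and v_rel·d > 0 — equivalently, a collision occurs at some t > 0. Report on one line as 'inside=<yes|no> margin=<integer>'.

d = (10, -11),  |d|² = 221;  R = 1+6 = 7,  c = 221−7² = 172
v_rel = (-3, 7),  |v_rel|² = 58;  v_rel·d = (-3)·(10) + (7)·(-11) = -107
58·t² + 214·t + 172 = 0  ⇒  m = (-107)² − 58·172 = 1473
m = 1473 > 0,  v_rel·d = -107 < 0  ⇒  outside

inside=no margin=1473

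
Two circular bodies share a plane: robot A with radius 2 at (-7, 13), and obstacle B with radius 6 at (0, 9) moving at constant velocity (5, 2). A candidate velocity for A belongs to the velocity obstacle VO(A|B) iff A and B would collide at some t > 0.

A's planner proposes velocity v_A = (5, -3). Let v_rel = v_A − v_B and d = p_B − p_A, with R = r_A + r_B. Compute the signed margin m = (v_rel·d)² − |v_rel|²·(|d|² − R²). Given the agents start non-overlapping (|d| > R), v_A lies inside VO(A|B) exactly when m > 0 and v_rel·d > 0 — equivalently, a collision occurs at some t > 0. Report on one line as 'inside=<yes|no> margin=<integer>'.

d = (7, -4),  |d|² = 65;  R = 2+6 = 8,  c = 65−8² = 1
v_rel = (0, -5),  |v_rel|² = 25;  v_rel·d = (0)·(7) + (-5)·(-4) = 20
25·t² − 40·t + 1 = 0  ⇒  m = 20² − 25·1 = 375
m = 375 > 0,  v_rel·d = 20 > 0  ⇒  inside

inside=yes margin=375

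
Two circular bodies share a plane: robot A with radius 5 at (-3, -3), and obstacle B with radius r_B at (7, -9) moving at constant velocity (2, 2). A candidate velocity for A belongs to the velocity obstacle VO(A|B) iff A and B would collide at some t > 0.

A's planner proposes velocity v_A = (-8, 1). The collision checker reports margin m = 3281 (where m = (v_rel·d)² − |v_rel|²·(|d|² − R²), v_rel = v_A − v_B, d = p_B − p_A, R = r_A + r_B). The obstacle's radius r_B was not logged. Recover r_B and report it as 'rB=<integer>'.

m = 3281
d = (10, -6);  v_rel = (-10, -1),  |v_rel|² = 101
v_rel×d = (-10)·(-6) − (-1)·(10) = 70
since m = R²·101 − 70²:  R² = (4900 + 3281) / 101 = 81
R = √81 = 9  ⇒  r_B = 9 − 5 = 4

rB=4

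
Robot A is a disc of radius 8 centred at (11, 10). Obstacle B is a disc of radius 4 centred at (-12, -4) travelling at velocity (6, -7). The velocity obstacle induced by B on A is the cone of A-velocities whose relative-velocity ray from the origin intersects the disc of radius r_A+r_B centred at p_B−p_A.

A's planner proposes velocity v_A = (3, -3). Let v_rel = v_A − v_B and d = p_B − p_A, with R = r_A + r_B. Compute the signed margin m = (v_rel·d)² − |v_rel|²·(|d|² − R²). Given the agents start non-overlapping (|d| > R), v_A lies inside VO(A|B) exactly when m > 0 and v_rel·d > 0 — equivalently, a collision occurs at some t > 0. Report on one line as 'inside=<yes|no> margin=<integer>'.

d = (-23, -14),  |d|² = 725;  R = 8+4 = 12,  c = 725−12² = 581
v_rel = (-3, 4),  |v_rel|² = 25;  v_rel·d = (-3)·(-23) + (4)·(-14) = 13
25·t² − 26·t + 581 = 0  ⇒  m = 13² − 25·581 = -14356
m = -14356 < 0,  v_rel·d = 13 > 0  ⇒  outside

inside=no margin=-14356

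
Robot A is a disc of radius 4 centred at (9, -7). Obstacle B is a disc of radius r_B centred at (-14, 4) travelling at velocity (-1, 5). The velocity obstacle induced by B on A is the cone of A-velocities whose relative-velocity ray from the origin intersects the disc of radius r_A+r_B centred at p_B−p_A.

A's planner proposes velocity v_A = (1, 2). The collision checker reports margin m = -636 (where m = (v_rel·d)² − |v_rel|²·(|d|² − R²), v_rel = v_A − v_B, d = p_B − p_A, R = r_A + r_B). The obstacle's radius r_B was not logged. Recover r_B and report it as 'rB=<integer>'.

m = -636
d = (-23, 11);  v_rel = (2, -3),  |v_rel|² = 13
v_rel×d = (2)·(11) − (-3)·(-23) = -47
since m = R²·13 − (-47)²:  R² = (2209 + -636) / 13 = 121
R = √121 = 11  ⇒  r_B = 11 − 4 = 7

rB=7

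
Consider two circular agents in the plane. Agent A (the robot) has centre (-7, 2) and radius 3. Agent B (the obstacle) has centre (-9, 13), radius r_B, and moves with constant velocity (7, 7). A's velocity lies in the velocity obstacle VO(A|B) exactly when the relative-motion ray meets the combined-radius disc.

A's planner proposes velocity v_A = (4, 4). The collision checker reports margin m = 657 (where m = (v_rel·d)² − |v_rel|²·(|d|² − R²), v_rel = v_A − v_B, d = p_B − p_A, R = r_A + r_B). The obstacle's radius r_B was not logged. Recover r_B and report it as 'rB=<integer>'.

m = 657
d = (-2, 11);  v_rel = (-3, -3),  |v_rel|² = 18
v_rel×d = (-3)·(11) − (-3)·(-2) = -39
since m = R²·18 − (-39)²:  R² = (1521 + 657) / 18 = 121
R = √121 = 11  ⇒  r_B = 11 − 3 = 8

rB=8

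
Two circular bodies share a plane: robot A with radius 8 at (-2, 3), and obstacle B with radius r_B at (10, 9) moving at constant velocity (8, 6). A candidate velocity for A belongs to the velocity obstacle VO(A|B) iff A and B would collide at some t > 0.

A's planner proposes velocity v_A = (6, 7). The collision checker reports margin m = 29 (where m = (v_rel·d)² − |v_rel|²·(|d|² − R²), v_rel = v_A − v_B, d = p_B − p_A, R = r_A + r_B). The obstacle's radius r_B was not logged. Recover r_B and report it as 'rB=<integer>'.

m = 29
d = (12, 6);  v_rel = (-2, 1),  |v_rel|² = 5
v_rel×d = (-2)·(6) − (1)·(12) = -24
since m = R²·5 − (-24)²:  R² = (576 + 29) / 5 = 121
R = √121 = 11  ⇒  r_B = 11 − 8 = 3

rB=3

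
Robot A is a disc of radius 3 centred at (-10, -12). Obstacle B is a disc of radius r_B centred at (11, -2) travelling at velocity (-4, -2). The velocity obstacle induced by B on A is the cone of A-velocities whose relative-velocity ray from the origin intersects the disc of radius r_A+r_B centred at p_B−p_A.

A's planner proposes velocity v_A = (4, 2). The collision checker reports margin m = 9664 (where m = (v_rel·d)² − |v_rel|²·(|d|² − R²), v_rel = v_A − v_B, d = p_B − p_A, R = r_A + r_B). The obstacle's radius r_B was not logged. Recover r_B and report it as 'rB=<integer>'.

m = 9664
d = (21, 10);  v_rel = (8, 4),  |v_rel|² = 80
v_rel×d = (8)·(10) − (4)·(21) = -4
since m = R²·80 − (-4)²:  R² = (16 + 9664) / 80 = 121
R = √121 = 11  ⇒  r_B = 11 − 3 = 8

rB=8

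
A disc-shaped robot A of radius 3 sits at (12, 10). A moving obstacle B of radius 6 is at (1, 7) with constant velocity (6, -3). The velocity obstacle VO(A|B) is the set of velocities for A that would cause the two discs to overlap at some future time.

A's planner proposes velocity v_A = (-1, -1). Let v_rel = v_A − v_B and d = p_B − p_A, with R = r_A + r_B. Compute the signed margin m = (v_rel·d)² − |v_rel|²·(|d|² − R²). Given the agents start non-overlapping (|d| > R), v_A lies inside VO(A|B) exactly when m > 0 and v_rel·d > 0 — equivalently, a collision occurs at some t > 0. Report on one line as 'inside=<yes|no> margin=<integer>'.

d = (-11, -3),  |d|² = 130;  R = 3+6 = 9,  c = 130−9² = 49
v_rel = (-7, 2),  |v_rel|² = 53;  v_rel·d = (-7)·(-11) + (2)·(-3) = 71
53·t² − 142·t + 49 = 0  ⇒  m = 71² − 53·49 = 2444
m = 2444 > 0,  v_rel·d = 71 > 0  ⇒  inside

inside=yes margin=2444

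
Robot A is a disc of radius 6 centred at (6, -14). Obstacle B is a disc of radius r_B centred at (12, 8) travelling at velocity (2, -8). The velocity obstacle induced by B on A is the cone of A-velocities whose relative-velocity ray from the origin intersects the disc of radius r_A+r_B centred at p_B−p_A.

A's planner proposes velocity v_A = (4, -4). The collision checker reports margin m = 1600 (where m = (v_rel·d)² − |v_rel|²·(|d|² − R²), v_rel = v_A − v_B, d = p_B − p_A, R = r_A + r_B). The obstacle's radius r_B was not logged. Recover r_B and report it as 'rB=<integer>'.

m = 1600
d = (6, 22);  v_rel = (2, 4),  |v_rel|² = 20
v_rel×d = (2)·(22) − (4)·(6) = 20
since m = R²·20 − 20²:  R² = (400 + 1600) / 20 = 100
R = √100 = 10  ⇒  r_B = 10 − 6 = 4

rB=4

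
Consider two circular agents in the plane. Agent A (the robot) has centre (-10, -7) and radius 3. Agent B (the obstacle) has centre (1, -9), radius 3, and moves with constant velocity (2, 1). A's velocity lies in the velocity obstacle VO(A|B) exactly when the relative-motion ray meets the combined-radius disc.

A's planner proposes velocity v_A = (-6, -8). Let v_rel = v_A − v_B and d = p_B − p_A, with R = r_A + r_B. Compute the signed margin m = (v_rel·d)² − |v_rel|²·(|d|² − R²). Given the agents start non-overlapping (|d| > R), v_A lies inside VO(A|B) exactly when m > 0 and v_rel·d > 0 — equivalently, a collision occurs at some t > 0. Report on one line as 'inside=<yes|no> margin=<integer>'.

d = (11, -2),  |d|² = 125;  R = 3+3 = 6,  c = 125−6² = 89
v_rel = (-8, -9),  |v_rel|² = 145;  v_rel·d = (-8)·(11) + (-9)·(-2) = -70
145·t² + 140·t + 89 = 0  ⇒  m = (-70)² − 145·89 = -8005
m = -8005 < 0,  v_rel·d = -70 < 0  ⇒  outside

inside=no margin=-8005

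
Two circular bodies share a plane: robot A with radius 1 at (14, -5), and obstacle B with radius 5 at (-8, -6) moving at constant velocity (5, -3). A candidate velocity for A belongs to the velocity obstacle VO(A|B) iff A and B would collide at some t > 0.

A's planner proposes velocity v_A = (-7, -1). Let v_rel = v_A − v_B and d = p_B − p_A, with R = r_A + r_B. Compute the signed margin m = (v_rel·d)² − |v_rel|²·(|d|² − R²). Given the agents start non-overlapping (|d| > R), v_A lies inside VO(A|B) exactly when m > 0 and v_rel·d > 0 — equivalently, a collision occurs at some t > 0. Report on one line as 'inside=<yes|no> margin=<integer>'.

d = (-22, -1),  |d|² = 485;  R = 1+5 = 6,  c = 485−6² = 449
v_rel = (-12, 2),  |v_rel|² = 148;  v_rel·d = (-12)·(-22) + (2)·(-1) = 262
148·t² − 524·t + 449 = 0  ⇒  m = 262² − 148·449 = 2192
m = 2192 > 0,  v_rel·d = 262 > 0  ⇒  inside

inside=yes margin=2192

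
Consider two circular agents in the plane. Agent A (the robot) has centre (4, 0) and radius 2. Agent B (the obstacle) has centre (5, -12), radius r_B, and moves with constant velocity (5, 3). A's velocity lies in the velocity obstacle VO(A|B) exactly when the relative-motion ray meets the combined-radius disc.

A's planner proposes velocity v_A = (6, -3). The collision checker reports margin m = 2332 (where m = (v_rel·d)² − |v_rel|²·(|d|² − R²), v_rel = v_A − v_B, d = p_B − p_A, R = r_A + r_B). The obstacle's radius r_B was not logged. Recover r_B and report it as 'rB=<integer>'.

m = 2332
d = (1, -12);  v_rel = (1, -6),  |v_rel|² = 37
v_rel×d = (1)·(-12) − (-6)·(1) = -6
since m = R²·37 − (-6)²:  R² = (36 + 2332) / 37 = 64
R = √64 = 8  ⇒  r_B = 8 − 2 = 6

rB=6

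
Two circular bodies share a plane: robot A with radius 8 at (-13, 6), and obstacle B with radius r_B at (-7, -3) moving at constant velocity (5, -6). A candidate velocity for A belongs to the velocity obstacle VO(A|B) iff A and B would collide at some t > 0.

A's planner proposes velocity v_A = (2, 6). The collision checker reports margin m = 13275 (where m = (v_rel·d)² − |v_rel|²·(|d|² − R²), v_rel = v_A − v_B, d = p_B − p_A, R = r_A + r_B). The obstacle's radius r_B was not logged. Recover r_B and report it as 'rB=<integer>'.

m = 13275
d = (6, -9);  v_rel = (-3, 12),  |v_rel|² = 153
v_rel×d = (-3)·(-9) − (12)·(6) = -45
since m = R²·153 − (-45)²:  R² = (2025 + 13275) / 153 = 100
R = √100 = 10  ⇒  r_B = 10 − 8 = 2

rB=2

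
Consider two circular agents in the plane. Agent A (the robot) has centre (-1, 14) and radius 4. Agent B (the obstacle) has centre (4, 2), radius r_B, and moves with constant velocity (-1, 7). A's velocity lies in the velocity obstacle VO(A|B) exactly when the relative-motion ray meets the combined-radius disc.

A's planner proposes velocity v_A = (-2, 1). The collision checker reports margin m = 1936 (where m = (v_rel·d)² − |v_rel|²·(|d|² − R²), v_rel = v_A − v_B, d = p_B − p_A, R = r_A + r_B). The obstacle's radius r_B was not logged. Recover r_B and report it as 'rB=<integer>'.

m = 1936
d = (5, -12);  v_rel = (-1, -6),  |v_rel|² = 37
v_rel×d = (-1)·(-12) − (-6)·(5) = 42
since m = R²·37 − 42²:  R² = (1764 + 1936) / 37 = 100
R = √100 = 10  ⇒  r_B = 10 − 4 = 6

rB=6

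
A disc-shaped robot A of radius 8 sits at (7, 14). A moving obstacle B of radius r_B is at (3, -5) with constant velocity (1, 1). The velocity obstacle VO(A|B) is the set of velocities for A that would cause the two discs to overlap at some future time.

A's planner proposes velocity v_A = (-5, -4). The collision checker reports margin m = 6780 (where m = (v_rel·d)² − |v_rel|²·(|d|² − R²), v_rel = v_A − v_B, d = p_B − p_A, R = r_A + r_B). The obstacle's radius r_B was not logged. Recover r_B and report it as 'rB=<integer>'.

m = 6780
d = (-4, -19);  v_rel = (-6, -5),  |v_rel|² = 61
v_rel×d = (-6)·(-19) − (-5)·(-4) = 94
since m = R²·61 − 94²:  R² = (8836 + 6780) / 61 = 256
R = √256 = 16  ⇒  r_B = 16 − 8 = 8

rB=8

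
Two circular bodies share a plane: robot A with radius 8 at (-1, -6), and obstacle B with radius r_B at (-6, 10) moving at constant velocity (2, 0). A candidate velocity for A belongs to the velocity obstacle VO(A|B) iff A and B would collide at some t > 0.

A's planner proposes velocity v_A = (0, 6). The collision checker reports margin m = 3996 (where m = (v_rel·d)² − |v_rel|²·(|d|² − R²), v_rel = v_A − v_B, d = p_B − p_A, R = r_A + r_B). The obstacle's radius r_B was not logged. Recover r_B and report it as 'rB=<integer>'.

m = 3996
d = (-5, 16);  v_rel = (-2, 6),  |v_rel|² = 40
v_rel×d = (-2)·(16) − (6)·(-5) = -2
since m = R²·40 − (-2)²:  R² = (4 + 3996) / 40 = 100
R = √100 = 10  ⇒  r_B = 10 − 8 = 2

rB=2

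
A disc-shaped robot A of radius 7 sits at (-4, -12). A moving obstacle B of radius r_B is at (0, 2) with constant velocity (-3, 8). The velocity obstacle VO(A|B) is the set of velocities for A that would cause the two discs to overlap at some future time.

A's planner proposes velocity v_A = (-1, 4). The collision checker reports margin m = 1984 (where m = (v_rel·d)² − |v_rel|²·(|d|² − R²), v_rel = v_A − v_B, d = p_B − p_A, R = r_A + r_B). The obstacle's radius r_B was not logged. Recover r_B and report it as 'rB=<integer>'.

m = 1984
d = (4, 14);  v_rel = (2, -4),  |v_rel|² = 20
v_rel×d = (2)·(14) − (-4)·(4) = 44
since m = R²·20 − 44²:  R² = (1936 + 1984) / 20 = 196
R = √196 = 14  ⇒  r_B = 14 − 7 = 7

rB=7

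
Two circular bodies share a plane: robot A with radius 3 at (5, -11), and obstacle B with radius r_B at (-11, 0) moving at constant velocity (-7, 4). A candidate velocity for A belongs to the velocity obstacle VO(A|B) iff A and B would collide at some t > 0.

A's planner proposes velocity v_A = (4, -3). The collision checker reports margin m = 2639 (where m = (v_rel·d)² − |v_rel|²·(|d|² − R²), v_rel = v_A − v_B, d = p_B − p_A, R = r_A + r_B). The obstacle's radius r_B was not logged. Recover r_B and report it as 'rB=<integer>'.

m = 2639
d = (-16, 11);  v_rel = (11, -7),  |v_rel|² = 170
v_rel×d = (11)·(11) − (-7)·(-16) = 9
since m = R²·170 − 9²:  R² = (81 + 2639) / 170 = 16
R = √16 = 4  ⇒  r_B = 4 − 3 = 1

rB=1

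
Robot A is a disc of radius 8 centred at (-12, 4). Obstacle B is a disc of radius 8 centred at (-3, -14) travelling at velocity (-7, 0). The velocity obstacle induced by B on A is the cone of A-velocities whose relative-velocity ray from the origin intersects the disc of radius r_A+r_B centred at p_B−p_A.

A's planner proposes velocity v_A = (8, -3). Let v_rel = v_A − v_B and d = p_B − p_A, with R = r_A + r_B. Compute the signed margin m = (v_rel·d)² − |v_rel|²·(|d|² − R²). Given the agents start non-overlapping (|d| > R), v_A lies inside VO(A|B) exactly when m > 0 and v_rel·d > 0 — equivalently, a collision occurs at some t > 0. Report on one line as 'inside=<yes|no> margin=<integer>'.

d = (9, -18),  |d|² = 405;  R = 8+8 = 16,  c = 405−16² = 149
v_rel = (15, -3),  |v_rel|² = 234;  v_rel·d = (15)·(9) + (-3)·(-18) = 189
234·t² − 378·t + 149 = 0  ⇒  m = 189² − 234·149 = 855
m = 855 > 0,  v_rel·d = 189 > 0  ⇒  inside

inside=yes margin=855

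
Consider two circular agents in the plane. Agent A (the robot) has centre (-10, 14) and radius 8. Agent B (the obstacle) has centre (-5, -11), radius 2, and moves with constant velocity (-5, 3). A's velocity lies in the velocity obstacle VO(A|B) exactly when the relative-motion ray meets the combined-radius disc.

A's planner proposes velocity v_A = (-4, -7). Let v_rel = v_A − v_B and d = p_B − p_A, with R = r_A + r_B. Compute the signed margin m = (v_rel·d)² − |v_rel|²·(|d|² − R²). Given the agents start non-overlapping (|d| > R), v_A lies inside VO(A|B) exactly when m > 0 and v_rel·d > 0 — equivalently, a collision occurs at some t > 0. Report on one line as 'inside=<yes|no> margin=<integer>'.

d = (5, -25),  |d|² = 650;  R = 8+2 = 10,  c = 650−10² = 550
v_rel = (1, -10),  |v_rel|² = 101;  v_rel·d = (1)·(5) + (-10)·(-25) = 255
101·t² − 510·t + 550 = 0  ⇒  m = 255² − 101·550 = 9475
m = 9475 > 0,  v_rel·d = 255 > 0  ⇒  inside

inside=yes margin=9475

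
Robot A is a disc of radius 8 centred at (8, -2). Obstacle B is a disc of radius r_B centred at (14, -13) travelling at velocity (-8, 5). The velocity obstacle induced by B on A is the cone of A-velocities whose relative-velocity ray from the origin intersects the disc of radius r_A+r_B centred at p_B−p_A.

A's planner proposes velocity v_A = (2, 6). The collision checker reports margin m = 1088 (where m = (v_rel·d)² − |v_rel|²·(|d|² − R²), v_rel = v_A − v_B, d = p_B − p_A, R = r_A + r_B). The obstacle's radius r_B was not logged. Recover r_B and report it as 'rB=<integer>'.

m = 1088
d = (6, -11);  v_rel = (10, 1),  |v_rel|² = 101
v_rel×d = (10)·(-11) − (1)·(6) = -116
since m = R²·101 − (-116)²:  R² = (13456 + 1088) / 101 = 144
R = √144 = 12  ⇒  r_B = 12 − 8 = 4

rB=4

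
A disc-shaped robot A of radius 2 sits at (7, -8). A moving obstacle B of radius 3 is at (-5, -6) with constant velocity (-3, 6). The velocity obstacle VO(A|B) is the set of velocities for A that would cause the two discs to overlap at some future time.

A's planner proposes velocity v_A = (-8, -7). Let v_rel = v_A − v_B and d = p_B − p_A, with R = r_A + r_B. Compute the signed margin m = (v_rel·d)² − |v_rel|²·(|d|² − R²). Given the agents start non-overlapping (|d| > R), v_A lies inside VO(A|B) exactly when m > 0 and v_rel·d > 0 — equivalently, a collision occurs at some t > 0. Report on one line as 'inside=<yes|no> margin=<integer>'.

d = (-12, 2),  |d|² = 148;  R = 2+3 = 5,  c = 148−5² = 123
v_rel = (-5, -13),  |v_rel|² = 194;  v_rel·d = (-5)·(-12) + (-13)·(2) = 34
194·t² − 68·t + 123 = 0  ⇒  m = 34² − 194·123 = -22706
m = -22706 < 0,  v_rel·d = 34 > 0  ⇒  outside

inside=no margin=-22706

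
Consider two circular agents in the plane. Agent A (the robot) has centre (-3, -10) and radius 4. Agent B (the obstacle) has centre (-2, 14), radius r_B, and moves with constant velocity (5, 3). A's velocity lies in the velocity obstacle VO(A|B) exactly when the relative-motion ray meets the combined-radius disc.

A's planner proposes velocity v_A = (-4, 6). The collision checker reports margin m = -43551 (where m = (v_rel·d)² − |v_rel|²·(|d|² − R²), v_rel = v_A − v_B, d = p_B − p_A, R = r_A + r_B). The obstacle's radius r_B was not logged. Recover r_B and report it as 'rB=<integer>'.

m = -43551
d = (1, 24);  v_rel = (-9, 3),  |v_rel|² = 90
v_rel×d = (-9)·(24) − (3)·(1) = -219
since m = R²·90 − (-219)²:  R² = (47961 + -43551) / 90 = 49
R = √49 = 7  ⇒  r_B = 7 − 4 = 3

rB=3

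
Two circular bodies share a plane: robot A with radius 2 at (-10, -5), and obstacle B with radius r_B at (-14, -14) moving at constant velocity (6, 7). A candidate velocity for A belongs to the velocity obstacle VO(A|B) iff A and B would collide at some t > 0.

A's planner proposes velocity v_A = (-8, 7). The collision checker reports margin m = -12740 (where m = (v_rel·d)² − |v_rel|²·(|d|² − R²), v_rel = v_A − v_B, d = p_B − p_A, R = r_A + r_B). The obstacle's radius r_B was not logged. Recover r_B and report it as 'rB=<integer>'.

m = -12740
d = (-4, -9);  v_rel = (-14, 0),  |v_rel|² = 196
v_rel×d = (-14)·(-9) − (0)·(-4) = 126
since m = R²·196 − 126²:  R² = (15876 + -12740) / 196 = 16
R = √16 = 4  ⇒  r_B = 4 − 2 = 2

rB=2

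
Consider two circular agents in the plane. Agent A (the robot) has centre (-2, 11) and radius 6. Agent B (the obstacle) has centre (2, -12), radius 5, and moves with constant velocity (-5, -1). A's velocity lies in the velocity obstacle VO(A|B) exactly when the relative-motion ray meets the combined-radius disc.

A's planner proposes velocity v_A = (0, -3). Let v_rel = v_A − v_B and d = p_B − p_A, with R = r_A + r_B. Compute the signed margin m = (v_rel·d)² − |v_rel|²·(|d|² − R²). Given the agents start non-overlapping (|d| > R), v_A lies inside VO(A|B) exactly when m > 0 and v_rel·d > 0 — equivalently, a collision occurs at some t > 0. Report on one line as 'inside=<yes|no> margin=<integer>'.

d = (4, -23),  |d|² = 545;  R = 6+5 = 11,  c = 545−11² = 424
v_rel = (5, -2),  |v_rel|² = 29;  v_rel·d = (5)·(4) + (-2)·(-23) = 66
29·t² − 132·t + 424 = 0  ⇒  m = 66² − 29·424 = -7940
m = -7940 < 0,  v_rel·d = 66 > 0  ⇒  outside

inside=no margin=-7940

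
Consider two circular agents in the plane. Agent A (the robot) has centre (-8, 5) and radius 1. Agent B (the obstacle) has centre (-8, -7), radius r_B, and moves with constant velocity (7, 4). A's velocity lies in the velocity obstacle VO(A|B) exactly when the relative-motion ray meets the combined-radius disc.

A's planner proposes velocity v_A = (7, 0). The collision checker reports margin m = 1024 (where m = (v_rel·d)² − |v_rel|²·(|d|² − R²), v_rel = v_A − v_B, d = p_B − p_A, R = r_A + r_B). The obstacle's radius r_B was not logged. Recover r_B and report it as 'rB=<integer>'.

m = 1024
d = (0, -12);  v_rel = (0, -4),  |v_rel|² = 16
v_rel×d = (0)·(-12) − (-4)·(0) = 0
since m = R²·16 − 0²:  R² = (0 + 1024) / 16 = 64
R = √64 = 8  ⇒  r_B = 8 − 1 = 7

rB=7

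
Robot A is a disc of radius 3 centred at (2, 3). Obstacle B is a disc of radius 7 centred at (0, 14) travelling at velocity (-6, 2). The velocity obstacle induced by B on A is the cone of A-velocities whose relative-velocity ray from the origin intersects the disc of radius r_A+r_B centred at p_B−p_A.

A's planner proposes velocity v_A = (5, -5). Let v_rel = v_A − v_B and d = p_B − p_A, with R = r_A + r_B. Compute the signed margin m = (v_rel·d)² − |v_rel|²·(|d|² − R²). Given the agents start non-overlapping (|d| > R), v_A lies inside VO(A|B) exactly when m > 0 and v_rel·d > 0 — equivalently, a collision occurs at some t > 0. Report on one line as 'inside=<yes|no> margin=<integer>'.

d = (-2, 11),  |d|² = 125;  R = 3+7 = 10,  c = 125−10² = 25
v_rel = (11, -7),  |v_rel|² = 170;  v_rel·d = (11)·(-2) + (-7)·(11) = -99
170·t² + 198·t + 25 = 0  ⇒  m = (-99)² − 170·25 = 5551
m = 5551 > 0,  v_rel·d = -99 < 0  ⇒  outside

inside=no margin=5551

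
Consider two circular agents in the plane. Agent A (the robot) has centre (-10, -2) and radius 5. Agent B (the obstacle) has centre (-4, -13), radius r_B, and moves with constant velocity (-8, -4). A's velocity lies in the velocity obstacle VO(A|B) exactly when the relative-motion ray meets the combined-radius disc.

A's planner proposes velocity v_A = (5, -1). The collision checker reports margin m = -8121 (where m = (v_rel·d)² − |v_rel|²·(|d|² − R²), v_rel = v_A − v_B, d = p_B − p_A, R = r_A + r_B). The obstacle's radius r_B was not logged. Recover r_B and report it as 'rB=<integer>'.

m = -8121
d = (6, -11);  v_rel = (13, 3),  |v_rel|² = 178
v_rel×d = (13)·(-11) − (3)·(6) = -161
since m = R²·178 − (-161)²:  R² = (25921 + -8121) / 178 = 100
R = √100 = 10  ⇒  r_B = 10 − 5 = 5

rB=5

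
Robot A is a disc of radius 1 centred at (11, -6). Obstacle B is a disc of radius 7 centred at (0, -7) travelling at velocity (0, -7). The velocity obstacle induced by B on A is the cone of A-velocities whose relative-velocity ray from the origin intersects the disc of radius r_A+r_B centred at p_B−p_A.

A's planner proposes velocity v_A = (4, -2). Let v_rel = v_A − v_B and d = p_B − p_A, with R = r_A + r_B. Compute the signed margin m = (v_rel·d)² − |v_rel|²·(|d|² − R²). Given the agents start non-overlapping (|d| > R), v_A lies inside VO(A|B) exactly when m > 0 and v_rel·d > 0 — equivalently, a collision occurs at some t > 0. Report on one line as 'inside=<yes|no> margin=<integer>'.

d = (-11, -1),  |d|² = 122;  R = 1+7 = 8,  c = 122−8² = 58
v_rel = (4, 5),  |v_rel|² = 41;  v_rel·d = (4)·(-11) + (5)·(-1) = -49
41·t² + 98·t + 58 = 0  ⇒  m = (-49)² − 41·58 = 23
m = 23 > 0,  v_rel·d = -49 < 0  ⇒  outside

inside=no margin=23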